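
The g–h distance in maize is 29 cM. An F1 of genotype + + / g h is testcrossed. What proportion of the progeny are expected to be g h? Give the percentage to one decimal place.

A map distance of 29 cM corresponds to a recombination frequency of 0.290.
The F1 is + + / g h, so g h is a parental gamete class with expected frequency (1 − r)/2 = 0.710/2 = 0.3550.
That is 0.3550 = 35.5% of the progeny.

35.5%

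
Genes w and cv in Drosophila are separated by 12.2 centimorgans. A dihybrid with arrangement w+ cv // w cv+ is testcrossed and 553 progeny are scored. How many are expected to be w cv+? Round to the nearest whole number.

A map distance of 12.2 centimorgans corresponds to a recombination frequency of 0.122.
The F1 is w+ cv / w cv+, so w cv+ is a parental gamete class with expected frequency (1 − r)/2 = 0.878/2 = 0.4390.
Expected number = 0.4390 × 553 = 242.77 ≈ 243.

243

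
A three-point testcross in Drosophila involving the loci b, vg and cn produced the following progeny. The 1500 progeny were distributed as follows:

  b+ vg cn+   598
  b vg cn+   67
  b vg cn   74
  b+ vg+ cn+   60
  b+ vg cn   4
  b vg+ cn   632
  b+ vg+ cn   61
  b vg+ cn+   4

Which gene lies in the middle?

The two most frequent reciprocal classes, b+ vg cn+ and b vg+ cn, are the parental types, so the F1 was b+ vg cn+ / b vg+ cn.
The two rarest classes, b+ vg cn and b vg+ cn+, are the double crossovers. Comparing them with the parentals, only the cn allele has switched, so cn is the middle locus and the order is vg – cn – b.

cn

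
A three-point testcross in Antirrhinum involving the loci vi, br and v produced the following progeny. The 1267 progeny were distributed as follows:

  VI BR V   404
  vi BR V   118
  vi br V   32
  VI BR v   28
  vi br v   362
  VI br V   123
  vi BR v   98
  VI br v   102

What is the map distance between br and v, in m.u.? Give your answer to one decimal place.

The two most frequent reciprocal classes, VI BR V and vi br v, are the parental types, so the F1 was VI BR V / vi br v.
The two rarest classes, VI BR v and vi br V, are the double crossovers. Comparing them with the parentals, only the v allele has switched, so v is the middle locus and the order is vi – v – br.
Crossovers in the v–br interval produce the single-crossover classes VI br V and vi BR v (123 + 98 = 221) plus the double crossovers (60).
RF(v–br) = (221 + 60) / 1267 = 281/1267 = 0.2218 → 22.2 m.u.

22.2 m.u.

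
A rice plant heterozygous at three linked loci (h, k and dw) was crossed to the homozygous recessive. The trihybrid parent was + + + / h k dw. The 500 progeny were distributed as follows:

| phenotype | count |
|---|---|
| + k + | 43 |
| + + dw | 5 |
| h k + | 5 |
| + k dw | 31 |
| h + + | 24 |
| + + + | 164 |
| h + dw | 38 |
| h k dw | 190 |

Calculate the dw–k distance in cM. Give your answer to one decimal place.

18.2 cM

The two rarest classes, + + dw and h k +, are the double crossovers. Comparing them with the parentals, only the dw allele has switched, so dw is the middle locus and the order is k – dw – h.
Crossovers in the k–dw interval produce the single-crossover classes + k + and h + dw (43 + 38 = 81) plus the double crossovers (10).
RF(k–dw) = (81 + 10) / 500 = 91/500 = 0.1820 → 18.2 cM.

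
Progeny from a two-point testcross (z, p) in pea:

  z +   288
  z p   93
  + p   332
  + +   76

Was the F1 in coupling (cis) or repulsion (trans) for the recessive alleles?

trans

The two most frequent classes are + p (332) and z + (288); these are the parental (non-recombinant) types.
So the F1 carried + p on one chromosome and z + on the other — the recessive alleles are on opposite chromosomes (trans / repulsion).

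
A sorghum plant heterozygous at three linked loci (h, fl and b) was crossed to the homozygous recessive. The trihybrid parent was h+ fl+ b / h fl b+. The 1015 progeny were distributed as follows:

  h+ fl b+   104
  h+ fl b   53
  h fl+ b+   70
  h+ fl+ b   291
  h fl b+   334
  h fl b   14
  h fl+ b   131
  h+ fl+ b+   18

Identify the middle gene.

b

The two rarest classes, h+ fl+ b+ and h fl b, are the double crossovers. Comparing them with the parentals, only the b allele has switched, so b is the middle locus and the order is fl – b – h.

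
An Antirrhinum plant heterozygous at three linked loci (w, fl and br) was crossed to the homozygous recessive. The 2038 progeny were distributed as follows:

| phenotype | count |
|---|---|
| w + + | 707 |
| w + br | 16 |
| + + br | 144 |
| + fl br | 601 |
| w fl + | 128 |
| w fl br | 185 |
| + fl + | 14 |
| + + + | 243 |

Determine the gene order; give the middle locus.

The two most frequent reciprocal classes, w + + and + fl br, are the parental types, so the F1 was w + + / + fl br.
The two rarest classes, w + br and + fl +, are the double crossovers. Comparing them with the parentals, only the br allele has switched, so br is the middle locus and the order is fl – br – w.

br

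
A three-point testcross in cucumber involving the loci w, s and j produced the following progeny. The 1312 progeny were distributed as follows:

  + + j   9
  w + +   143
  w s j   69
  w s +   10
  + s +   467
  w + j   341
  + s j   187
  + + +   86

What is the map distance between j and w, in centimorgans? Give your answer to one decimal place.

The two most frequent reciprocal classes, w + j and + s +, are the parental types, so the F1 was w + j / + s +.
The two rarest classes, + + j and w s +, are the double crossovers. Comparing them with the parentals, only the w allele has switched, so w is the middle locus and the order is s – w – j.
Crossovers in the w–j interval produce the single-crossover classes w + + and + s j (143 + 187 = 330) plus the double crossovers (19).
RF(w–j) = (330 + 19) / 1312 = 349/1312 = 0.2660 → 26.6 centimorgans.

26.6 centimorgans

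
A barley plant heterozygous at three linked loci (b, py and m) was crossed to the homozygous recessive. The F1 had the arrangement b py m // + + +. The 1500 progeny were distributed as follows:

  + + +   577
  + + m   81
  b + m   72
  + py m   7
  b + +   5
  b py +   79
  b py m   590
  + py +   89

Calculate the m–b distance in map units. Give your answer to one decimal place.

11.5 map units

The two rarest classes, + py m and b + +, are the double crossovers. Comparing them with the parentals, only the b allele has switched, so b is the middle locus and the order is py – b – m.
Crossovers in the b–m interval produce the single-crossover classes b py + and + + m (79 + 81 = 160) plus the double crossovers (12).
RF(b–m) = (160 + 12) / 1500 = 172/1500 = 0.1147 → 11.5 map units.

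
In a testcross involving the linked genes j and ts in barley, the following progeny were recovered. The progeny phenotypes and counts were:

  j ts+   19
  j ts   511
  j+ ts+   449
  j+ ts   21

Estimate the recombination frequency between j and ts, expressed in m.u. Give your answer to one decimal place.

4.0 m.u.

The two most frequent classes, j+ ts+ (449) and j ts (511), are the parental types, so the F1 was j+ ts+ / j ts.
The recombinant classes are j+ ts and j ts+: 21 + 19 = 40.
Recombination frequency = 40/1000 = 0.0400 ≈ 4.0%, i.e. 4.0 m.u.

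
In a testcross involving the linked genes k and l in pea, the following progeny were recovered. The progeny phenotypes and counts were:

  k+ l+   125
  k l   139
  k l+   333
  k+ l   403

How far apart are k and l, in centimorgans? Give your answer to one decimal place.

The two most frequent classes, k+ l (403) and k l+ (333), are the parental types, so the F1 was k+ l / k l+.
The recombinant classes are k+ l+ and k l: 125 + 139 = 264.
Recombination frequency = 264/1000 = 0.2640 ≈ 26.4%, i.e. 26.4 centimorgans.

26.4 centimorgans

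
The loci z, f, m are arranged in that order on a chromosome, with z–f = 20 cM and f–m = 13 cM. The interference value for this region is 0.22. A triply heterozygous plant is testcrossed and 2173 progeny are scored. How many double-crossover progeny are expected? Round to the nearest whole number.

Map distances give recombination frequencies of 0.200 and 0.130 for the two intervals.
With interference 0.22 (so coincidence = 0.78), expected double-crossover frequency = 0.200 × 0.130 × 0.78 = 0.02028.
Expected number = 0.02028 × 2173 = 44.07 ≈ 44.

44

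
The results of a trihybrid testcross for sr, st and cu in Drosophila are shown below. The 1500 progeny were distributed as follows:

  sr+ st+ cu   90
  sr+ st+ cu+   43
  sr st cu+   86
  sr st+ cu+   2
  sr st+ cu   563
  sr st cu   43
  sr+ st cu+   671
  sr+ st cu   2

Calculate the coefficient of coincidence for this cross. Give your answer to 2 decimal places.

0.37

The two most frequent reciprocal classes, sr st+ cu and sr+ st cu+, are the parental types, so the F1 was sr st+ cu / sr+ st cu+.
The two rarest classes, sr st+ cu+ and sr+ st cu, are the double crossovers. Comparing them with the parentals, only the cu allele has switched, so cu is the middle locus and the order is sr – cu – st.
sr–cu: (176 + 4)/1500 = 0.1200; cu–st: (86 + 4)/1500 = 0.0600.
Expected DCO frequency = 0.1200 × 0.0600 ≈ 0.00720; observed = 4/1500 ≈ 0.00267.
Coefficient of coincidence = 0.00267/0.00720 ≈ 0.37.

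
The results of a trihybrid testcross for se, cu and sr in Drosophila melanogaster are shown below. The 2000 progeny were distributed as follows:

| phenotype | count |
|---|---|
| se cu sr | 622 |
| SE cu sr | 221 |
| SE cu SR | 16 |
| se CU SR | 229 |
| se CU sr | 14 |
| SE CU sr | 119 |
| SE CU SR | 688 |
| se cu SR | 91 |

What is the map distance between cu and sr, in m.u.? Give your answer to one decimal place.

12.0 m.u.

The two most frequent reciprocal classes, se cu sr and SE CU SR, are the parental types, so the F1 was se cu sr / SE CU SR.
The two rarest classes, se CU sr and SE cu SR, are the double crossovers. Comparing them with the parentals, only the cu allele has switched, so cu is the middle locus and the order is se – cu – sr.
Crossovers in the cu–sr interval produce the single-crossover classes se cu SR and SE CU sr (91 + 119 = 210) plus the double crossovers (30).
RF(cu–sr) = (210 + 30) / 2000 = 240/2000 = 0.1200 → 12.0 m.u.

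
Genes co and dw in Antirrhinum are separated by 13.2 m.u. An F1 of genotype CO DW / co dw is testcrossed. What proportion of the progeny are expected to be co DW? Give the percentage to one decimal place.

A map distance of 13.2 m.u. corresponds to a recombination frequency of 0.132.
The F1 is CO DW / co dw, so co DW is a recombinant gamete class with expected frequency r/2 = 0.132/2 = 0.0660.
That is 0.0660 = 6.6% of the progeny.

6.6%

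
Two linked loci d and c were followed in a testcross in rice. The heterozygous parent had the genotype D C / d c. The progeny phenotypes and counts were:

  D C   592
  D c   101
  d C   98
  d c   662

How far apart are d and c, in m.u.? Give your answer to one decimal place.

13.7 m.u.

The recombinant classes are D c and d C: 101 + 98 = 199.
Recombination frequency = 199/1453 = 0.1370 ≈ 13.7%, i.e. 13.7 m.u.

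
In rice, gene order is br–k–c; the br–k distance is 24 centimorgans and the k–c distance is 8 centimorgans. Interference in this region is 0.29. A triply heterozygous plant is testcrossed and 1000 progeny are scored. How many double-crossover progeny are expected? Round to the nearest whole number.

Map distances give recombination frequencies of 0.240 and 0.080 for the two intervals.
With interference 0.29 (so coincidence = 0.71), expected double-crossover frequency = 0.240 × 0.080 × 0.71 = 0.01363.
Expected number = 0.01363 × 1000 = 13.63 ≈ 14.

14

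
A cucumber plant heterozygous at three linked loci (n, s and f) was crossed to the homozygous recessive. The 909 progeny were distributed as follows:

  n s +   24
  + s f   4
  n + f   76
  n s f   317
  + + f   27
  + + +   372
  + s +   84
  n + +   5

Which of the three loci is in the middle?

n

The two most frequent reciprocal classes, n s f and + + +, are the parental types, so the F1 was n s f / + + +.
The two rarest classes, + s f and n + +, are the double crossovers. Comparing them with the parentals, only the n allele has switched, so n is the middle locus and the order is f – n – s.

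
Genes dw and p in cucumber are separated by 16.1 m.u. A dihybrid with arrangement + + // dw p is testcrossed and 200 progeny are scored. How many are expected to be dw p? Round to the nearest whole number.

A map distance of 16.1 m.u. corresponds to a recombination frequency of 0.161.
The F1 is + + / dw p, so dw p is a parental gamete class with expected frequency (1 − r)/2 = 0.839/2 = 0.4195.
Expected number = 0.4195 × 200 = 83.90 ≈ 84.

84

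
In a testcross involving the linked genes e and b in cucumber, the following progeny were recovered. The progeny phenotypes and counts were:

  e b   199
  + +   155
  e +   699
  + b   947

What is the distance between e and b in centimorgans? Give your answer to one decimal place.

17.7 centimorgans

The two most frequent classes, + b (947) and e + (699), are the parental types, so the F1 was + b / e +.
The recombinant classes are + + and e b: 155 + 199 = 354.
Recombination frequency = 354/2000 = 0.1770 ≈ 17.7%, i.e. 17.7 centimorgans.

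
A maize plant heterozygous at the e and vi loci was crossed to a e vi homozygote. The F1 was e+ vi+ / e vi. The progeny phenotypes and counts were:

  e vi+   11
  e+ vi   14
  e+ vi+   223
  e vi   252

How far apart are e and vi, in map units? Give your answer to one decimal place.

5.0 map units

The recombinant classes are e+ vi and e vi+: 14 + 11 = 25.
Recombination frequency = 25/500 = 0.0500 ≈ 5.0%, i.e. 5.0 map units.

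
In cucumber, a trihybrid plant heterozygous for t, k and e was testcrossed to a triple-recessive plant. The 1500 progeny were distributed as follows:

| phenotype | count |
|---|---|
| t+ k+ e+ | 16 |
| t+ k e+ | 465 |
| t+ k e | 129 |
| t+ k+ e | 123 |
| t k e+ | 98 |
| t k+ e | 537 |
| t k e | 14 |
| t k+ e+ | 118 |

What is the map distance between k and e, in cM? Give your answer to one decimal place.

The two most frequent reciprocal classes, t+ k e+ and t k+ e, are the parental types, so the F1 was t+ k e+ / t k+ e.
The two rarest classes, t+ k+ e+ and t k e, are the double crossovers. Comparing them with the parentals, only the k allele has switched, so k is the middle locus and the order is e – k – t.
Crossovers in the e–k interval produce the single-crossover classes t+ k e and t k+ e+ (129 + 118 = 247) plus the double crossovers (30).
RF(e–k) = (247 + 30) / 1500 = 277/1500 = 0.1847 → 18.5 cM.

18.5 cM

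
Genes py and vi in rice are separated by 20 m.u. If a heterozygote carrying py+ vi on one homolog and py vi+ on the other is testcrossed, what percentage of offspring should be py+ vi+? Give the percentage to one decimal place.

A map distance of 20 m.u. corresponds to a recombination frequency of 0.200.
The F1 is py+ vi / py vi+, so py+ vi+ is a recombinant gamete class with expected frequency r/2 = 0.200/2 = 0.1000.
That is 0.1000 = 10.0% of the progeny.

10.0%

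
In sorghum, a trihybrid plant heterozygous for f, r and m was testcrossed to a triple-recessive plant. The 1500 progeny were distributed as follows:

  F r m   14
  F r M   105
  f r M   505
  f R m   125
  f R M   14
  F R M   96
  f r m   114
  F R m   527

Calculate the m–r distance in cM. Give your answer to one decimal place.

15.9 cM

The two most frequent reciprocal classes, f r M and F R m, are the parental types, so the F1 was f r M / F R m.
The two rarest classes, f R M and F r m, are the double crossovers. Comparing them with the parentals, only the r allele has switched, so r is the middle locus and the order is m – r – f.
Crossovers in the m–r interval produce the single-crossover classes f r m and F R M (114 + 96 = 210) plus the double crossovers (28).
RF(m–r) = (210 + 28) / 1500 = 238/1500 = 0.1587 → 15.9 cM.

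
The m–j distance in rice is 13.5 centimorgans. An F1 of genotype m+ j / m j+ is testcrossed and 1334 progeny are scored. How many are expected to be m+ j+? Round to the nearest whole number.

90

A map distance of 13.5 centimorgans corresponds to a recombination frequency of 0.135.
The F1 is m+ j / m j+, so m+ j+ is a recombinant gamete class with expected frequency r/2 = 0.135/2 = 0.0675.
Expected number = 0.0675 × 1334 = 90.05 ≈ 90.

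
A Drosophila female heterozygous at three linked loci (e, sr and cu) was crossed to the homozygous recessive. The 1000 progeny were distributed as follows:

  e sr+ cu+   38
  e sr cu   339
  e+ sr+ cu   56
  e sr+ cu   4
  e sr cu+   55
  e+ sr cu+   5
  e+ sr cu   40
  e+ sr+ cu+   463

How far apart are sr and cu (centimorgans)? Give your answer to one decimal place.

The two most frequent reciprocal classes, e+ sr+ cu+ and e sr cu, are the parental types, so the F1 was e+ sr+ cu+ / e sr cu.
The two rarest classes, e+ sr cu+ and e sr+ cu, are the double crossovers. Comparing them with the parentals, only the sr allele has switched, so sr is the middle locus and the order is cu – sr – e.
Crossovers in the cu–sr interval produce the single-crossover classes e+ sr+ cu and e sr cu+ (56 + 55 = 111) plus the double crossovers (9).
RF(cu–sr) = (111 + 9) / 1000 = 120/1000 = 0.1200 → 12.0 centimorgans.

12.0 centimorgans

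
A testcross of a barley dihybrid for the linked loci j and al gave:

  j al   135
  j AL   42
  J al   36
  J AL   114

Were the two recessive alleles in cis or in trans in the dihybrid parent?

cis

The two most frequent classes are J AL (114) and j al (135); these are the parental (non-recombinant) types.
So the F1 carried J AL on one chromosome and j al on the other — the recessive alleles are on the same chromosome (cis / coupling).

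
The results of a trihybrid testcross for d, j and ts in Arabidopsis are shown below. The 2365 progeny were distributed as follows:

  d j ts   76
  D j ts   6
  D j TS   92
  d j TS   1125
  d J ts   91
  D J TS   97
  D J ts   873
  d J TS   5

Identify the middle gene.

j

The two most frequent reciprocal classes, D J ts and d j TS, are the parental types, so the F1 was D J ts / d j TS.
The two rarest classes, D j ts and d J TS, are the double crossovers. Comparing them with the parentals, only the j allele has switched, so j is the middle locus and the order is d – j – ts.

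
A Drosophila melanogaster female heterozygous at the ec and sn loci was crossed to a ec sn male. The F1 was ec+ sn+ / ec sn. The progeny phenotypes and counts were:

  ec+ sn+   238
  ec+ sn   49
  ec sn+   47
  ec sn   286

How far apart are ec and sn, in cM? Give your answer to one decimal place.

15.5 cM

The recombinant classes are ec+ sn and ec sn+: 49 + 47 = 96.
Recombination frequency = 96/620 = 0.1548 ≈ 15.5%, i.e. 15.5 cM.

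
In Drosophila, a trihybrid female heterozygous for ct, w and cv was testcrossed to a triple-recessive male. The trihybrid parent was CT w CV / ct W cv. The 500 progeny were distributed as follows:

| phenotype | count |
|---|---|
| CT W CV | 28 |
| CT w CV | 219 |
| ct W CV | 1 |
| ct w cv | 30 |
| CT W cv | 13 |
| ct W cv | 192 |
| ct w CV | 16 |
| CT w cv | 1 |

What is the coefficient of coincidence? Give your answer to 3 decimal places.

0.538

The two rarest classes, CT w cv and ct W CV, are the double crossovers. Comparing them with the parentals, only the cv allele has switched, so cv is the middle locus and the order is ct – cv – w.
ct–cv: (29 + 2)/500 = 0.0620; cv–w: (58 + 2)/500 = 0.1200.
Expected DCO frequency = 0.0620 × 0.1200 ≈ 0.00744; observed = 2/500 ≈ 0.00400.
Coefficient of coincidence = 0.00400/0.00744 ≈ 0.538.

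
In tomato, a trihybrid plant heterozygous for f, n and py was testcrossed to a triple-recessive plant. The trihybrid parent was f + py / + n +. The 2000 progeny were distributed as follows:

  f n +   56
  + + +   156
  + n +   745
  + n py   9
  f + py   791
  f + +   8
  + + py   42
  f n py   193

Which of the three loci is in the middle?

py

The two rarest classes, f + + and + n py, are the double crossovers. Comparing them with the parentals, only the py allele has switched, so py is the middle locus and the order is n – py – f.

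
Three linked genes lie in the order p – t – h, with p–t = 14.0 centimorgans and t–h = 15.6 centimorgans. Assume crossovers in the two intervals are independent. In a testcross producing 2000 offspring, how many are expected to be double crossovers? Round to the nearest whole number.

Map distances give recombination frequencies of 0.140 and 0.156 for the two intervals.
With no interference, expected double-crossover frequency = 0.140 × 0.156 = 0.02184.
Expected number = 0.02184 × 2000 = 43.68 ≈ 44.

44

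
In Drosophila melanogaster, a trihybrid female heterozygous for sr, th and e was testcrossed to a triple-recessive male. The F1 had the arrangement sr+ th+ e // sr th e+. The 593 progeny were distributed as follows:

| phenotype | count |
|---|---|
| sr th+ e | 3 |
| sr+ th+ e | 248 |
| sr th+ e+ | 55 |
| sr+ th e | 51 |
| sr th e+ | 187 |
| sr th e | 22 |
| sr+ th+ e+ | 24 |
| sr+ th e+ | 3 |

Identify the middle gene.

The two rarest classes, sr th+ e and sr+ th e+, are the double crossovers. Comparing them with the parentals, only the sr allele has switched, so sr is the middle locus and the order is th – sr – e.

sr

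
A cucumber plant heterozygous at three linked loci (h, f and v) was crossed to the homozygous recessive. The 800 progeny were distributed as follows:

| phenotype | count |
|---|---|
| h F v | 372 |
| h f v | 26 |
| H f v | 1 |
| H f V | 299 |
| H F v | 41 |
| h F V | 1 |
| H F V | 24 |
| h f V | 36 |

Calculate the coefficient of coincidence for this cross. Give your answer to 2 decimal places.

The two most frequent reciprocal classes, h F v and H f V, are the parental types, so the F1 was h F v / H f V.
The two rarest classes, h F V and H f v, are the double crossovers. Comparing them with the parentals, only the v allele has switched, so v is the middle locus and the order is f – v – h.
f–v: (50 + 2)/800 = 0.0650; v–h: (77 + 2)/800 = 0.0988.
Expected DCO frequency = 0.0650 × 0.0988 ≈ 0.00642; observed = 2/800 ≈ 0.00250.
Coefficient of coincidence = 0.00250/0.00642 ≈ 0.39.

0.39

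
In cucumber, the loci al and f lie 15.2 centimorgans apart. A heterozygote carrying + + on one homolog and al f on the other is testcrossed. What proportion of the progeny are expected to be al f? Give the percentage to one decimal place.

A map distance of 15.2 centimorgans corresponds to a recombination frequency of 0.152.
The F1 is + + / al f, so al f is a parental gamete class with expected frequency (1 − r)/2 = 0.848/2 = 0.4240.
That is 0.4240 = 42.4% of the progeny.

42.4%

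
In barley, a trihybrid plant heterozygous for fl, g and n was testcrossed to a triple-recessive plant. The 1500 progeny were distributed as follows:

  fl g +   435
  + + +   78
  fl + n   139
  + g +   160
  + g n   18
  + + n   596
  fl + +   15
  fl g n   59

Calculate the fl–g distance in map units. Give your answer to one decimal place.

22.1 map units

The two most frequent reciprocal classes, + + n and fl g +, are the parental types, so the F1 was + + n / fl g +.
The two rarest classes, + g n and fl + +, are the double crossovers. Comparing them with the parentals, only the g allele has switched, so g is the middle locus and the order is n – g – fl.
Crossovers in the g–fl interval produce the single-crossover classes fl + n and + g + (139 + 160 = 299) plus the double crossovers (33).
RF(g–fl) = (299 + 33) / 1500 = 332/1500 = 0.2213 → 22.1 map units.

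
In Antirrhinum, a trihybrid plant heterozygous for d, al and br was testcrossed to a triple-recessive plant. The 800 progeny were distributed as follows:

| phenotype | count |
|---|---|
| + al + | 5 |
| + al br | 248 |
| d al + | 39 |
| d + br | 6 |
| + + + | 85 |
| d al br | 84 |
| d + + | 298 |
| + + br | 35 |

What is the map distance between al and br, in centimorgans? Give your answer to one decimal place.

The two most frequent reciprocal classes, + al br and d + +, are the parental types, so the F1 was + al br / d + +.
The two rarest classes, + al + and d + br, are the double crossovers. Comparing them with the parentals, only the br allele has switched, so br is the middle locus and the order is al – br – d.
Crossovers in the al–br interval produce the single-crossover classes + + br and d al + (35 + 39 = 74) plus the double crossovers (11).
RF(al–br) = (74 + 11) / 800 = 85/800 = 0.1062 → 10.6 centimorgans.

10.6 centimorgans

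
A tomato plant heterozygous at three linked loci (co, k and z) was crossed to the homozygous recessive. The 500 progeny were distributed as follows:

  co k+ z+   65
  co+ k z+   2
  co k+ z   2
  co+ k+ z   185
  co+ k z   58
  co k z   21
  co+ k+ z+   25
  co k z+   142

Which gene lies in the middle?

The two most frequent reciprocal classes, co k z+ and co+ k+ z, are the parental types, so the F1 was co k z+ / co+ k+ z.
The two rarest classes, co+ k z+ and co k+ z, are the double crossovers. Comparing them with the parentals, only the co allele has switched, so co is the middle locus and the order is k – co – z.

co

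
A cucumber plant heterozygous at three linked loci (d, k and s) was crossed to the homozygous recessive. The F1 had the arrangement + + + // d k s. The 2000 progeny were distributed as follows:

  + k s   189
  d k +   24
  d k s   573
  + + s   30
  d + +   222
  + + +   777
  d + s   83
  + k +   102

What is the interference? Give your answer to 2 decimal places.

The two rarest classes, + + s and d k +, are the double crossovers. Comparing them with the parentals, only the s allele has switched, so s is the middle locus and the order is k – s – d.
k–s: (185 + 54)/2000 = 0.1195; s–d: (411 + 54)/2000 = 0.2325.
Expected DCO frequency = 0.1195 × 0.2325 ≈ 0.02778; observed = 54/2000 ≈ 0.02700.
Coefficient of coincidence = 0.02700/0.02778 ≈ 0.97; interference = 1 − 0.97 = 0.03.

0.03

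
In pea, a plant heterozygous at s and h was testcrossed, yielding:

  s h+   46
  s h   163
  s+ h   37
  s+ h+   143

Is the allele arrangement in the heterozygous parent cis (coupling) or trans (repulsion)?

cis

The two most frequent classes are s+ h+ (143) and s h (163); these are the parental (non-recombinant) types.
So the F1 carried s+ h+ on one chromosome and s h on the other — the recessive alleles are on the same chromosome (cis / coupling).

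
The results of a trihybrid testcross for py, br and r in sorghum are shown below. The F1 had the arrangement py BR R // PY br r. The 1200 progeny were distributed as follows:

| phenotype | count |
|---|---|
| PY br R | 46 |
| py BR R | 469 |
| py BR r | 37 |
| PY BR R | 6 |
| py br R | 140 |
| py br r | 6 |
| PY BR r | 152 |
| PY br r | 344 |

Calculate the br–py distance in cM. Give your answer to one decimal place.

The two rarest classes, PY BR R and py br r, are the double crossovers. Comparing them with the parentals, only the py allele has switched, so py is the middle locus and the order is r – py – br.
Crossovers in the py–br interval produce the single-crossover classes py br R and PY BR r (140 + 152 = 292) plus the double crossovers (12).
RF(py–br) = (292 + 12) / 1200 = 304/1200 = 0.2533 → 25.3 cM.

25.3 cM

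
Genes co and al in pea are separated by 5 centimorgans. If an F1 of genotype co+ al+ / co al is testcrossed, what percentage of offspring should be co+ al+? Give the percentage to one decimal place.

A map distance of 5 centimorgans corresponds to a recombination frequency of 0.050.
The F1 is co+ al+ / co al, so co+ al+ is a parental gamete class with expected frequency (1 − r)/2 = 0.950/2 = 0.4750.
That is 0.4750 = 47.5% of the progeny.

47.5%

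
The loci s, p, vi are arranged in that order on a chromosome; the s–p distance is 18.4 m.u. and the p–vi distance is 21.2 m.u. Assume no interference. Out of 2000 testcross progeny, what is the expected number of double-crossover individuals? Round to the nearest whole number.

78

Map distances give recombination frequencies of 0.184 and 0.212 for the two intervals.
With no interference, expected double-crossover frequency = 0.184 × 0.212 = 0.03901.
Expected number = 0.03901 × 2000 = 78.02 ≈ 78.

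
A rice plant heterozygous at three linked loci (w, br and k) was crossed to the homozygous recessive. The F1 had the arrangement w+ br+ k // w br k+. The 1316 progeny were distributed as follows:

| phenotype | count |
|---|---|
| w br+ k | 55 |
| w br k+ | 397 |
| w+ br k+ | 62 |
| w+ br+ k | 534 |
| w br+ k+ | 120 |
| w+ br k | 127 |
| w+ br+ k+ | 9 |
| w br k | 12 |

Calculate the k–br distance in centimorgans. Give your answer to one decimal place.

The two rarest classes, w+ br+ k+ and w br k, are the double crossovers. Comparing them with the parentals, only the k allele has switched, so k is the middle locus and the order is br – k – w.
Crossovers in the br–k interval produce the single-crossover classes w+ br k and w br+ k+ (127 + 120 = 247) plus the double crossovers (21).
RF(br–k) = (247 + 21) / 1316 = 268/1316 = 0.2036 → 20.4 centimorgans.

20.4 centimorgans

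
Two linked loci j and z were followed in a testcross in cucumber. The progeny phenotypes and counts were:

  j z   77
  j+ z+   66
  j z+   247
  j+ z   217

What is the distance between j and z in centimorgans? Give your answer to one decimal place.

23.6 centimorgans

The two most frequent classes, j+ z (217) and j z+ (247), are the parental types, so the F1 was j+ z / j z+.
The recombinant classes are j+ z+ and j z: 66 + 77 = 143.
Recombination frequency = 143/607 = 0.2356 ≈ 23.6%, i.e. 23.6 centimorgans.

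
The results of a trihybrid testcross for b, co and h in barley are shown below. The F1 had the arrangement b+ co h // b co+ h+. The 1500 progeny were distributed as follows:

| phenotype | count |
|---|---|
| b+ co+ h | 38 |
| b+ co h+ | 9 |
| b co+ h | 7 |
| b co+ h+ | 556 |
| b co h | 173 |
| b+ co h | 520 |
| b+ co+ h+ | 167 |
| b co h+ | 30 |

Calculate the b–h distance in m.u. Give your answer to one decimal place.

The two rarest classes, b+ co h+ and b co+ h, are the double crossovers. Comparing them with the parentals, only the h allele has switched, so h is the middle locus and the order is b – h – co.
Crossovers in the b–h interval produce the single-crossover classes b co h and b+ co+ h+ (173 + 167 = 340) plus the double crossovers (16).
RF(b–h) = (340 + 16) / 1500 = 356/1500 = 0.2373 → 23.7 m.u.

23.7 m.u.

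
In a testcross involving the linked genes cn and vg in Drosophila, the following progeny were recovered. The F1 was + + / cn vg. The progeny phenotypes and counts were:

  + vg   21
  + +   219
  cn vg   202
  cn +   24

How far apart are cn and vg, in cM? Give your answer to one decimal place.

9.7 cM

The recombinant classes are + vg and cn +: 21 + 24 = 45.
Recombination frequency = 45/466 = 0.0966 ≈ 9.7%, i.e. 9.7 cM.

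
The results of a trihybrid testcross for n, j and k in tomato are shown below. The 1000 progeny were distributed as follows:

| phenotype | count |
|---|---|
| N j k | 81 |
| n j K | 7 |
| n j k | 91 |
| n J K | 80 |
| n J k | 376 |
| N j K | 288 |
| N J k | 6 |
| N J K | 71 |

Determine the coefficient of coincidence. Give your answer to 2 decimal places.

The two most frequent reciprocal classes, N j K and n J k, are the parental types, so the F1 was N j K / n J k.
The two rarest classes, n j K and N J k, are the double crossovers. Comparing them with the parentals, only the n allele has switched, so n is the middle locus and the order is k – n – j.
k–n: (161 + 13)/1000 = 0.1740; n–j: (162 + 13)/1000 = 0.1750.
Expected DCO frequency = 0.1740 × 0.1750 ≈ 0.03045; observed = 13/1000 ≈ 0.01300.
Coefficient of coincidence = 0.01300/0.03045 ≈ 0.43.

0.43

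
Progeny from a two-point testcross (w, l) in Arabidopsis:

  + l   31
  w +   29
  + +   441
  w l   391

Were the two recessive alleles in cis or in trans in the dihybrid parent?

cis

The two most frequent classes are + + (441) and w l (391); these are the parental (non-recombinant) types.
So the F1 carried + + on one chromosome and w l on the other — the recessive alleles are on the same chromosome (cis / coupling).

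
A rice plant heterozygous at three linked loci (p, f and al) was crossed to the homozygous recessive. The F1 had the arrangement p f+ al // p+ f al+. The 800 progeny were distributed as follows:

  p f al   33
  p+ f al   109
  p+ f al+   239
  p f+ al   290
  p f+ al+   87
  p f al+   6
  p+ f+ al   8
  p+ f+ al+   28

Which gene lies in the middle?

p

The two rarest classes, p+ f+ al and p f al+, are the double crossovers. Comparing them with the parentals, only the p allele has switched, so p is the middle locus and the order is f – p – al.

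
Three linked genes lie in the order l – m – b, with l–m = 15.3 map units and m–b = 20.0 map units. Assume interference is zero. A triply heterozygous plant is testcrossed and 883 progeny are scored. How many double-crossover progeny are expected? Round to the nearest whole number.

Map distances give recombination frequencies of 0.153 and 0.200 for the two intervals.
With no interference, expected double-crossover frequency = 0.153 × 0.200 = 0.03060.
Expected number = 0.03060 × 883 = 27.02 ≈ 27.

27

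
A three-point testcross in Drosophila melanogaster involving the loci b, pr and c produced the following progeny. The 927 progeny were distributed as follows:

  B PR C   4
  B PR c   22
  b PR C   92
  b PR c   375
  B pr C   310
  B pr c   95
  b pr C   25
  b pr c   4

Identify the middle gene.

The two most frequent reciprocal classes, b PR c and B pr C, are the parental types, so the F1 was b PR c / B pr C.
The two rarest classes, b pr c and B PR C, are the double crossovers. Comparing them with the parentals, only the pr allele has switched, so pr is the middle locus and the order is b – pr – c.

pr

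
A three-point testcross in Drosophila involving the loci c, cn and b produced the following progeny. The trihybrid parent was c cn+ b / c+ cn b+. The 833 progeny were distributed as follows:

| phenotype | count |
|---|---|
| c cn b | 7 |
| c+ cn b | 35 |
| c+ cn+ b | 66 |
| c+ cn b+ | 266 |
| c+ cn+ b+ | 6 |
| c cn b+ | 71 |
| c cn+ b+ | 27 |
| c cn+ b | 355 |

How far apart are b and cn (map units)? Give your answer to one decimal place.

9.0 map units

The two rarest classes, c cn b and c+ cn+ b+, are the double crossovers. Comparing them with the parentals, only the cn allele has switched, so cn is the middle locus and the order is c – cn – b.
Crossovers in the cn–b interval produce the single-crossover classes c cn+ b+ and c+ cn b (27 + 35 = 62) plus the double crossovers (13).
RF(cn–b) = (62 + 13) / 833 = 75/833 = 0.0900 → 9.0 map units.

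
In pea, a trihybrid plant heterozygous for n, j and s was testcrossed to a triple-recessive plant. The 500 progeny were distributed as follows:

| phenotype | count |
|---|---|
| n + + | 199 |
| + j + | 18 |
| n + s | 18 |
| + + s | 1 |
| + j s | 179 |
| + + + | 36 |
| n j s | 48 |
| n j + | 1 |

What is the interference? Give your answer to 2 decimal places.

0.69

The two most frequent reciprocal classes, + j s and n + +, are the parental types, so the F1 was + j s / n + +.
The two rarest classes, + + s and n j +, are the double crossovers. Comparing them with the parentals, only the j allele has switched, so j is the middle locus and the order is s – j – n.
s–j: (36 + 2)/500 = 0.0760; j–n: (84 + 2)/500 = 0.1720.
Expected DCO frequency = 0.0760 × 0.1720 ≈ 0.01307; observed = 2/500 ≈ 0.00400.
Coefficient of coincidence = 0.00400/0.01307 ≈ 0.31; interference = 1 − 0.31 = 0.69.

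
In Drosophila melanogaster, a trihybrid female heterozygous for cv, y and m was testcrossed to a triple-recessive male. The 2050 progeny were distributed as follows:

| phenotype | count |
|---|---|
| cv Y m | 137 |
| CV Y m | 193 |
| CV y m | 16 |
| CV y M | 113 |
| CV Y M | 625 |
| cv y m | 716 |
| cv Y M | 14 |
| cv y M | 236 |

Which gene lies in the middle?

The two most frequent reciprocal classes, cv y m and CV Y M, are the parental types, so the F1 was cv y m / CV Y M.
The two rarest classes, CV y m and cv Y M, are the double crossovers. Comparing them with the parentals, only the cv allele has switched, so cv is the middle locus and the order is m – cv – y.

cv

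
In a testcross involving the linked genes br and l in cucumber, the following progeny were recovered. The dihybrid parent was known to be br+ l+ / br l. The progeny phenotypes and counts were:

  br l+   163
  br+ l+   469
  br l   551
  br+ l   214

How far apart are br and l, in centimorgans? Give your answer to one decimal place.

27.0 centimorgans

The recombinant classes are br+ l and br l+: 214 + 163 = 377.
Recombination frequency = 377/1397 = 0.2699 ≈ 27.0%, i.e. 27.0 centimorgans.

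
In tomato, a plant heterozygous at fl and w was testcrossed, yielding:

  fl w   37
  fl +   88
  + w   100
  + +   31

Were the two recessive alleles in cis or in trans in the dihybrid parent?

The two most frequent classes are + w (100) and fl + (88); these are the parental (non-recombinant) types.
So the F1 carried + w on one chromosome and fl + on the other — the recessive alleles are on opposite chromosomes (trans / repulsion).

trans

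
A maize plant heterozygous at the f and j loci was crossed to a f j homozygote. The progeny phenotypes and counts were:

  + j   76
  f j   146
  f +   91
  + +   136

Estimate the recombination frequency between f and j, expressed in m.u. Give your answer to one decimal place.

The two most frequent classes, + + (136) and f j (146), are the parental types, so the F1 was + + / f j.
The recombinant classes are + j and f +: 76 + 91 = 167.
Recombination frequency = 167/449 = 0.3719 ≈ 37.2%, i.e. 37.2 m.u.

37.2 m.u.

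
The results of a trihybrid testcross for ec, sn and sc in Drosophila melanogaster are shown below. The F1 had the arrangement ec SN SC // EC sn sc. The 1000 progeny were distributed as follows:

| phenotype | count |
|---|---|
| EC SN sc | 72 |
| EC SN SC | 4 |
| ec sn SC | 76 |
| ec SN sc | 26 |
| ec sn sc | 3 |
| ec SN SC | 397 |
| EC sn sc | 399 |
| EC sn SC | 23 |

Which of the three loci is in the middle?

ec

The two rarest classes, EC SN SC and ec sn sc, are the double crossovers. Comparing them with the parentals, only the ec allele has switched, so ec is the middle locus and the order is sc – ec – sn.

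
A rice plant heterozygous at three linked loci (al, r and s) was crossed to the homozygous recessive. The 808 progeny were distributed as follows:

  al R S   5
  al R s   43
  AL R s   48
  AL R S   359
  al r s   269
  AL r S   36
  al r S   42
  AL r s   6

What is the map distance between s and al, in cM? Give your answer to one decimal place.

12.5 cM

The two most frequent reciprocal classes, al r s and AL R S, are the parental types, so the F1 was al r s / AL R S.
The two rarest classes, AL r s and al R S, are the double crossovers. Comparing them with the parentals, only the al allele has switched, so al is the middle locus and the order is r – al – s.
Crossovers in the al–s interval produce the single-crossover classes al r S and AL R s (42 + 48 = 90) plus the double crossovers (11).
RF(al–s) = (90 + 11) / 808 = 101/808 = 0.1250 → 12.5 cM.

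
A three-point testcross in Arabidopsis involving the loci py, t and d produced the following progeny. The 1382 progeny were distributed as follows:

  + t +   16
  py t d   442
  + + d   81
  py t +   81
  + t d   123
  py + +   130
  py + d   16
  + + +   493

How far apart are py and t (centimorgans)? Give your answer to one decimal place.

20.6 centimorgans

The two most frequent reciprocal classes, py t d and + + +, are the parental types, so the F1 was py t d / + + +.
The two rarest classes, py + d and + t +, are the double crossovers. Comparing them with the parentals, only the t allele has switched, so t is the middle locus and the order is py – t – d.
Crossovers in the py–t interval produce the single-crossover classes + t d and py + + (123 + 130 = 253) plus the double crossovers (32).
RF(py–t) = (253 + 32) / 1382 = 285/1382 = 0.2062 → 20.6 centimorgans.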